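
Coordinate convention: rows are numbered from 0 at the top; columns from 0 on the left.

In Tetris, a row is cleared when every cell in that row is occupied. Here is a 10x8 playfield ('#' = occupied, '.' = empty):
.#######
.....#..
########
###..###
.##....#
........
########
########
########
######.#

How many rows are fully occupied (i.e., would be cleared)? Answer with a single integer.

Check each row:
  row 0: 1 empty cell -> not full
  row 1: 7 empty cells -> not full
  row 2: 0 empty cells -> FULL (clear)
  row 3: 2 empty cells -> not full
  row 4: 5 empty cells -> not full
  row 5: 8 empty cells -> not full
  row 6: 0 empty cells -> FULL (clear)
  row 7: 0 empty cells -> FULL (clear)
  row 8: 0 empty cells -> FULL (clear)
  row 9: 1 empty cell -> not full
Total rows cleared: 4

Answer: 4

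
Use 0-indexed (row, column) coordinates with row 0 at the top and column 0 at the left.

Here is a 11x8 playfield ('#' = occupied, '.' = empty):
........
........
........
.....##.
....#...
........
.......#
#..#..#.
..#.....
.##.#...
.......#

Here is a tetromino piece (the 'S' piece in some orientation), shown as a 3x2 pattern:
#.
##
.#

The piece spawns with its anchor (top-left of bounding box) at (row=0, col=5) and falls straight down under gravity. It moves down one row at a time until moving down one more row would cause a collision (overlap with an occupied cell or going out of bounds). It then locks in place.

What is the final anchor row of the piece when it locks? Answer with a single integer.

Spawn at (row=0, col=5). Try each row:
  row 0: fits
  row 1: blocked -> lock at row 0

Answer: 0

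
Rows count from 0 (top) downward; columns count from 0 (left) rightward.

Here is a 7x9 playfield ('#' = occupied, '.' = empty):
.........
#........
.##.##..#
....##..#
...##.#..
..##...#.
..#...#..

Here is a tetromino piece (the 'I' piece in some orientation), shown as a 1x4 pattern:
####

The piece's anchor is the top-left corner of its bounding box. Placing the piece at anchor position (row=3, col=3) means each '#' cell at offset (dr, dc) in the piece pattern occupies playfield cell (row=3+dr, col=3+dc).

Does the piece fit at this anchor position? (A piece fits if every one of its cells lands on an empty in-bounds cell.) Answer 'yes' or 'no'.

Check each piece cell at anchor (3, 3):
  offset (0,0) -> (3,3): empty -> OK
  offset (0,1) -> (3,4): occupied ('#') -> FAIL
  offset (0,2) -> (3,5): occupied ('#') -> FAIL
  offset (0,3) -> (3,6): empty -> OK
All cells valid: no

Answer: no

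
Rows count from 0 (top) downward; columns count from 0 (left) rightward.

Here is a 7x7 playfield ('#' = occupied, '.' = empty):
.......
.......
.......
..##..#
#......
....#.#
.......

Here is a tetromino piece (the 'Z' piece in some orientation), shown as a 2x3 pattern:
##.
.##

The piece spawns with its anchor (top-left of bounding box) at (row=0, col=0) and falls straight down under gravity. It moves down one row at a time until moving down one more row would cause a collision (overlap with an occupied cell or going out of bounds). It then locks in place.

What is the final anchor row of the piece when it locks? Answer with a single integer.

Answer: 1

Derivation:
Spawn at (row=0, col=0). Try each row:
  row 0: fits
  row 1: fits
  row 2: blocked -> lock at row 1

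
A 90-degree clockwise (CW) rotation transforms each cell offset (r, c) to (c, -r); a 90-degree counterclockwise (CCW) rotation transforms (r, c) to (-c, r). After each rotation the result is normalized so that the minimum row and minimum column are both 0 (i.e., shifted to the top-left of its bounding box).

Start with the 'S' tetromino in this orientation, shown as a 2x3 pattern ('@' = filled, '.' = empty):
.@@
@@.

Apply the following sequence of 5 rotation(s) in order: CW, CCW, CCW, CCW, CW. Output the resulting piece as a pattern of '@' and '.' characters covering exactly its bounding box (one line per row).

Answer: @.
@@
.@

Derivation:
Start:
.@@
@@.
After rotation 1 (CW):
@.
@@
.@
After rotation 2 (CCW):
.@@
@@.
After rotation 3 (CCW):
@.
@@
.@
After rotation 4 (CCW):
.@@
@@.
After rotation 5 (CW):
@.
@@
.@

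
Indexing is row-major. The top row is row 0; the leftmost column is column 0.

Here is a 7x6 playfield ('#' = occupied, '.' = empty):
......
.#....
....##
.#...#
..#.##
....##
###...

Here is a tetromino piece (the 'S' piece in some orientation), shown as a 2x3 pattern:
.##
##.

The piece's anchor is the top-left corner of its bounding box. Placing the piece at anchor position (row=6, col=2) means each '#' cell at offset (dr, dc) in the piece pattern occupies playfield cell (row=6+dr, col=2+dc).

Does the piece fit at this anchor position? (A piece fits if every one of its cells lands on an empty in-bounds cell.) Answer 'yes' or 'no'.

Check each piece cell at anchor (6, 2):
  offset (0,1) -> (6,3): empty -> OK
  offset (0,2) -> (6,4): empty -> OK
  offset (1,0) -> (7,2): out of bounds -> FAIL
  offset (1,1) -> (7,3): out of bounds -> FAIL
All cells valid: no

Answer: no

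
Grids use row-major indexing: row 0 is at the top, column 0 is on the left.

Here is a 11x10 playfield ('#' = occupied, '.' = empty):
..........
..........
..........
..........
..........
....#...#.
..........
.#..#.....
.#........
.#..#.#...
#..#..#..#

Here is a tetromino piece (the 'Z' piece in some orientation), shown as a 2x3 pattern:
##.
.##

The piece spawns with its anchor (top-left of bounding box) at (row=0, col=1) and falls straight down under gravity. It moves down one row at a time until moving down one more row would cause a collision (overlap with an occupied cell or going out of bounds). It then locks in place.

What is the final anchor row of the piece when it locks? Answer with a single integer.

Answer: 6

Derivation:
Spawn at (row=0, col=1). Try each row:
  row 0: fits
  row 1: fits
  row 2: fits
  row 3: fits
  row 4: fits
  row 5: fits
  row 6: fits
  row 7: blocked -> lock at row 6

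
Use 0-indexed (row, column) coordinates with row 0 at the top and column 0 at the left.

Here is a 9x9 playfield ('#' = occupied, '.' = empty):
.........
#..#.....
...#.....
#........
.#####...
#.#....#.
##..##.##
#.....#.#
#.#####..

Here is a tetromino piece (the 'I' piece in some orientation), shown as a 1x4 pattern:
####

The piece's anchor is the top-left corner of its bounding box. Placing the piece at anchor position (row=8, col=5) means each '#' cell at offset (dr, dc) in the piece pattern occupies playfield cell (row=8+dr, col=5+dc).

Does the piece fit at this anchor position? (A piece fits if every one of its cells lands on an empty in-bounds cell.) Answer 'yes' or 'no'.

Answer: no

Derivation:
Check each piece cell at anchor (8, 5):
  offset (0,0) -> (8,5): occupied ('#') -> FAIL
  offset (0,1) -> (8,6): occupied ('#') -> FAIL
  offset (0,2) -> (8,7): empty -> OK
  offset (0,3) -> (8,8): empty -> OK
All cells valid: no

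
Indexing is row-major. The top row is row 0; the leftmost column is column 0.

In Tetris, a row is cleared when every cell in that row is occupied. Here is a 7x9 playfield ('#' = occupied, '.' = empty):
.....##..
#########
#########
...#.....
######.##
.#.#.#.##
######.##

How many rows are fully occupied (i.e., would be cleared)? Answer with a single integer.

Check each row:
  row 0: 7 empty cells -> not full
  row 1: 0 empty cells -> FULL (clear)
  row 2: 0 empty cells -> FULL (clear)
  row 3: 8 empty cells -> not full
  row 4: 1 empty cell -> not full
  row 5: 4 empty cells -> not full
  row 6: 1 empty cell -> not full
Total rows cleared: 2

Answer: 2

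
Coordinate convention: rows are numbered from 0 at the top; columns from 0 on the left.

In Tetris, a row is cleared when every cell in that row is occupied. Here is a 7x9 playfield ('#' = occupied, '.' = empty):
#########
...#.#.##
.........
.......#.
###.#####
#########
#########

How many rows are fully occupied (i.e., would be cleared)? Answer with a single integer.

Answer: 3

Derivation:
Check each row:
  row 0: 0 empty cells -> FULL (clear)
  row 1: 5 empty cells -> not full
  row 2: 9 empty cells -> not full
  row 3: 8 empty cells -> not full
  row 4: 1 empty cell -> not full
  row 5: 0 empty cells -> FULL (clear)
  row 6: 0 empty cells -> FULL (clear)
Total rows cleared: 3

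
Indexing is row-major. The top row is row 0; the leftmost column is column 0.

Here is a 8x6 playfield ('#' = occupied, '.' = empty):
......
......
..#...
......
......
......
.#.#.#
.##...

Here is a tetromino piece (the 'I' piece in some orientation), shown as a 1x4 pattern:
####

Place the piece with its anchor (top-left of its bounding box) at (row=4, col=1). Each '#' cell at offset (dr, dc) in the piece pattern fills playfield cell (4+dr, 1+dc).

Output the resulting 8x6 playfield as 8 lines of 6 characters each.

Answer: ......
......
..#...
......
.####.
......
.#.#.#
.##...

Derivation:
Fill (4+0,1+0) = (4,1)
Fill (4+0,1+1) = (4,2)
Fill (4+0,1+2) = (4,3)
Fill (4+0,1+3) = (4,4)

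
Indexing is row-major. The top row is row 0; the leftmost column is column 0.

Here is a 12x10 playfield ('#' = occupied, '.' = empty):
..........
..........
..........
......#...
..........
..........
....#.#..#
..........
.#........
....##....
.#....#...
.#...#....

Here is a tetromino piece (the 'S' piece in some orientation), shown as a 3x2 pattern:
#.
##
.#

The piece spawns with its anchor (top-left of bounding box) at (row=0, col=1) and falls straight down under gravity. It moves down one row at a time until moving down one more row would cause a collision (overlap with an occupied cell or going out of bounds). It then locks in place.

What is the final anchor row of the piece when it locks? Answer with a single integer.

Answer: 6

Derivation:
Spawn at (row=0, col=1). Try each row:
  row 0: fits
  row 1: fits
  row 2: fits
  row 3: fits
  row 4: fits
  row 5: fits
  row 6: fits
  row 7: blocked -> lock at row 6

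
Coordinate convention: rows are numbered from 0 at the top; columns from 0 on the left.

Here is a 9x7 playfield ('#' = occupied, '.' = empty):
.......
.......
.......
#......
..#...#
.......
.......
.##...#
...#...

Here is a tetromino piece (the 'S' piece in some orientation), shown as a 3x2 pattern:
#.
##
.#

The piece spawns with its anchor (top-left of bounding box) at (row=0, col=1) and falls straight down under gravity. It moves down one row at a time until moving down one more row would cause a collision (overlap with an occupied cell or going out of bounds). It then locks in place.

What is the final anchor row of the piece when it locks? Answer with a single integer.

Answer: 1

Derivation:
Spawn at (row=0, col=1). Try each row:
  row 0: fits
  row 1: fits
  row 2: blocked -> lock at row 1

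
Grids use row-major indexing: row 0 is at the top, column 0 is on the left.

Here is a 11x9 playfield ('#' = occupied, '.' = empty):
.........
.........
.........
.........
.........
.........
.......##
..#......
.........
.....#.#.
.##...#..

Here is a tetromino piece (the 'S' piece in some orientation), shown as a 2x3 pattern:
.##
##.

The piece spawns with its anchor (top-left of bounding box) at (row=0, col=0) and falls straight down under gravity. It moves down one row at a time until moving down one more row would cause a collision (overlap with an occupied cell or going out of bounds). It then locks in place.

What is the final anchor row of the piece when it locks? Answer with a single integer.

Spawn at (row=0, col=0). Try each row:
  row 0: fits
  row 1: fits
  row 2: fits
  row 3: fits
  row 4: fits
  row 5: fits
  row 6: fits
  row 7: blocked -> lock at row 6

Answer: 6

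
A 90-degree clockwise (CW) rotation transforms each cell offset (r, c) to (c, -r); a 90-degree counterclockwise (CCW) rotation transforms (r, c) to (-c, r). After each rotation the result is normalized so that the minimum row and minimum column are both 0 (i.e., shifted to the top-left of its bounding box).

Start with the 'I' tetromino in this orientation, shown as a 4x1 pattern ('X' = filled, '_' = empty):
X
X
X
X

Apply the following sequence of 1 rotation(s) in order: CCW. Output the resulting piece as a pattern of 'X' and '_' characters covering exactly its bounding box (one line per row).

Answer: XXXX

Derivation:
Start:
X
X
X
X
After rotation 1 (CCW):
XXXX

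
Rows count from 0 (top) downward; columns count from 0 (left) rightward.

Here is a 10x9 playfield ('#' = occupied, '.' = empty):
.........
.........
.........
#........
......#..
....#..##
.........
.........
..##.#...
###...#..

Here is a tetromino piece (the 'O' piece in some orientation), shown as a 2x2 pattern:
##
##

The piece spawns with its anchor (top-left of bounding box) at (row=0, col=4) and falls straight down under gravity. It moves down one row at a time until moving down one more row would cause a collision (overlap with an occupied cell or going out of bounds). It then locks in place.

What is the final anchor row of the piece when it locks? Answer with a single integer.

Answer: 3

Derivation:
Spawn at (row=0, col=4). Try each row:
  row 0: fits
  row 1: fits
  row 2: fits
  row 3: fits
  row 4: blocked -> lock at row 3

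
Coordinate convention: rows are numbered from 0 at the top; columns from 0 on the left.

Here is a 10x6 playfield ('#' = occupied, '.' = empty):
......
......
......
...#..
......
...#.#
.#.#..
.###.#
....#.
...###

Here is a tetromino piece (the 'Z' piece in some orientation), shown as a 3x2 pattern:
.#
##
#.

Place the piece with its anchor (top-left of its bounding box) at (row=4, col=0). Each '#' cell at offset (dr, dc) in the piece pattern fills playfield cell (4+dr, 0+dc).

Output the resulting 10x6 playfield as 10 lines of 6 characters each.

Fill (4+0,0+1) = (4,1)
Fill (4+1,0+0) = (5,0)
Fill (4+1,0+1) = (5,1)
Fill (4+2,0+0) = (6,0)

Answer: ......
......
......
...#..
.#....
##.#.#
##.#..
.###.#
....#.
...###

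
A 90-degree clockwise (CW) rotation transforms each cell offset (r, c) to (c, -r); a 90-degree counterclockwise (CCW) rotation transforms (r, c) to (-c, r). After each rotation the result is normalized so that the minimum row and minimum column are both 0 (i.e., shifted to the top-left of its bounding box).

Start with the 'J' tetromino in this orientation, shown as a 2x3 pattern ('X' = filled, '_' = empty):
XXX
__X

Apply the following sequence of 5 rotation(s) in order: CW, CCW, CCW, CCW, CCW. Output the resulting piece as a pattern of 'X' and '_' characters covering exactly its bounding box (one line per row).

Answer: _X
_X
XX

Derivation:
Start:
XXX
__X
After rotation 1 (CW):
_X
_X
XX
After rotation 2 (CCW):
XXX
__X
After rotation 3 (CCW):
XX
X_
X_
After rotation 4 (CCW):
X__
XXX
After rotation 5 (CCW):
_X
_X
XX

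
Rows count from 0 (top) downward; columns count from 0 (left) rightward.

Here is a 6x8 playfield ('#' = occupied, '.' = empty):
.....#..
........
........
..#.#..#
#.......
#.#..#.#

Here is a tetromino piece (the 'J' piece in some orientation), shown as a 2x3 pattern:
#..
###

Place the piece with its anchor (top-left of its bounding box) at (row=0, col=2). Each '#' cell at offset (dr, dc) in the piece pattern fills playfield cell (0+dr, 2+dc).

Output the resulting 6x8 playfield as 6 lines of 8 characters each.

Fill (0+0,2+0) = (0,2)
Fill (0+1,2+0) = (1,2)
Fill (0+1,2+1) = (1,3)
Fill (0+1,2+2) = (1,4)

Answer: ..#..#..
..###...
........
..#.#..#
#.......
#.#..#.#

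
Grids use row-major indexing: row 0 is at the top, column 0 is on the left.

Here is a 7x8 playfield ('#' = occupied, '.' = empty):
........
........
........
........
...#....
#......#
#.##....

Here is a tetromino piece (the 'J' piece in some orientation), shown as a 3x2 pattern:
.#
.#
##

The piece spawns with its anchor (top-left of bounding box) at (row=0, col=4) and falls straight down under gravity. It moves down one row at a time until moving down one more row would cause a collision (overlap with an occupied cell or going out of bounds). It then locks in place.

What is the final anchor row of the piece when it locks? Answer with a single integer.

Spawn at (row=0, col=4). Try each row:
  row 0: fits
  row 1: fits
  row 2: fits
  row 3: fits
  row 4: fits
  row 5: blocked -> lock at row 4

Answer: 4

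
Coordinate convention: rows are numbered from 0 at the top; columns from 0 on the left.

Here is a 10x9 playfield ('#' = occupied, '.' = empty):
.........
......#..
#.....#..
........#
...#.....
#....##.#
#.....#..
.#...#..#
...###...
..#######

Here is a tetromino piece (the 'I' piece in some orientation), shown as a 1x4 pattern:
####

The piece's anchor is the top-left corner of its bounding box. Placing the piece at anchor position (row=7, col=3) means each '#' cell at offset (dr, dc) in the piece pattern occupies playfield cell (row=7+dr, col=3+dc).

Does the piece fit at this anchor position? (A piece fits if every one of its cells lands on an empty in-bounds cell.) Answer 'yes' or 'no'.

Answer: no

Derivation:
Check each piece cell at anchor (7, 3):
  offset (0,0) -> (7,3): empty -> OK
  offset (0,1) -> (7,4): empty -> OK
  offset (0,2) -> (7,5): occupied ('#') -> FAIL
  offset (0,3) -> (7,6): empty -> OK
All cells valid: no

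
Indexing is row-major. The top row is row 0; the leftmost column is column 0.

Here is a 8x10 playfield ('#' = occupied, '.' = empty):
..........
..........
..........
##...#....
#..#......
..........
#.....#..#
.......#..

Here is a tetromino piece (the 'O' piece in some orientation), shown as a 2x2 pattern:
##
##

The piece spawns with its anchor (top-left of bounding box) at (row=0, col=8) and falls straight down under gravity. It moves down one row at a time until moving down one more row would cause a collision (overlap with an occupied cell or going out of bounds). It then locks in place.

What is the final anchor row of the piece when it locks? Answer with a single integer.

Spawn at (row=0, col=8). Try each row:
  row 0: fits
  row 1: fits
  row 2: fits
  row 3: fits
  row 4: fits
  row 5: blocked -> lock at row 4

Answer: 4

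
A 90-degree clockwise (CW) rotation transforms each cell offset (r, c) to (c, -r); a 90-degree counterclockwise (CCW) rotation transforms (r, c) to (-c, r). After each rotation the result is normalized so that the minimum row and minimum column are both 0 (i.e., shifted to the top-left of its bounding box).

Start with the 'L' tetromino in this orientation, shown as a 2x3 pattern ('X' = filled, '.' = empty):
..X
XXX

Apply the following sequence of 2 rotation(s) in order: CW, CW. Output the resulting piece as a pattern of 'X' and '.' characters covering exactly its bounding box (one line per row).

Start:
..X
XXX
After rotation 1 (CW):
X.
X.
XX
After rotation 2 (CW):
XXX
X..

Answer: XXX
X..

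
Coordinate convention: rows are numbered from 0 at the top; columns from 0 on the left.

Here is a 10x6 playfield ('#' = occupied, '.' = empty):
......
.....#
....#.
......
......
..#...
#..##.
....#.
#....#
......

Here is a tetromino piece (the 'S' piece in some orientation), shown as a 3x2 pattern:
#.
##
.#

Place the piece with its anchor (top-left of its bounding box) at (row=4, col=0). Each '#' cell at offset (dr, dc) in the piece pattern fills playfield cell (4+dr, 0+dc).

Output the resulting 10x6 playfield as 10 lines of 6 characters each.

Answer: ......
.....#
....#.
......
#.....
###...
##.##.
....#.
#....#
......

Derivation:
Fill (4+0,0+0) = (4,0)
Fill (4+1,0+0) = (5,0)
Fill (4+1,0+1) = (5,1)
Fill (4+2,0+1) = (6,1)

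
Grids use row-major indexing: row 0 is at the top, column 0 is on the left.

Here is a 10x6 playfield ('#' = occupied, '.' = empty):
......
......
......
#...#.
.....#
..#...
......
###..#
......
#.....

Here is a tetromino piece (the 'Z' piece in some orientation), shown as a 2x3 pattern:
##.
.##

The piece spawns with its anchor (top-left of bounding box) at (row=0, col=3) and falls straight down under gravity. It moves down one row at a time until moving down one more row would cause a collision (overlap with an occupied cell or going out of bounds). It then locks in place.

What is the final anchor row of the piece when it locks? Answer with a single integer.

Answer: 1

Derivation:
Spawn at (row=0, col=3). Try each row:
  row 0: fits
  row 1: fits
  row 2: blocked -> lock at row 1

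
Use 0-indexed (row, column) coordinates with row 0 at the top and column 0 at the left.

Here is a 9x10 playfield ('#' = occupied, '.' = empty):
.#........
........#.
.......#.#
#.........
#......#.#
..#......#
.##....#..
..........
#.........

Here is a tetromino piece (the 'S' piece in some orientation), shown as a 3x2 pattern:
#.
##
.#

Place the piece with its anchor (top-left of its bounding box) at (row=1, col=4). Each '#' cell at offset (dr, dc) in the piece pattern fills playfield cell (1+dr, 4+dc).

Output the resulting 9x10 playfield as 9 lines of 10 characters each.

Fill (1+0,4+0) = (1,4)
Fill (1+1,4+0) = (2,4)
Fill (1+1,4+1) = (2,5)
Fill (1+2,4+1) = (3,5)

Answer: .#........
....#...#.
....##.#.#
#....#....
#......#.#
..#......#
.##....#..
..........
#.........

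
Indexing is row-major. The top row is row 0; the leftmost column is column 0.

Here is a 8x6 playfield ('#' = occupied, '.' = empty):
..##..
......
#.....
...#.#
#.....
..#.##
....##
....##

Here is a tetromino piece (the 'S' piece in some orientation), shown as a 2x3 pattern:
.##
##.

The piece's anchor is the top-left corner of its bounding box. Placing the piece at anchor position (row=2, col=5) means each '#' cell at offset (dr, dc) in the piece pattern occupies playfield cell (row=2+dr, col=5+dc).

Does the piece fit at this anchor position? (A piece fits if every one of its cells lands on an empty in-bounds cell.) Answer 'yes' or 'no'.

Check each piece cell at anchor (2, 5):
  offset (0,1) -> (2,6): out of bounds -> FAIL
  offset (0,2) -> (2,7): out of bounds -> FAIL
  offset (1,0) -> (3,5): occupied ('#') -> FAIL
  offset (1,1) -> (3,6): out of bounds -> FAIL
All cells valid: no

Answer: no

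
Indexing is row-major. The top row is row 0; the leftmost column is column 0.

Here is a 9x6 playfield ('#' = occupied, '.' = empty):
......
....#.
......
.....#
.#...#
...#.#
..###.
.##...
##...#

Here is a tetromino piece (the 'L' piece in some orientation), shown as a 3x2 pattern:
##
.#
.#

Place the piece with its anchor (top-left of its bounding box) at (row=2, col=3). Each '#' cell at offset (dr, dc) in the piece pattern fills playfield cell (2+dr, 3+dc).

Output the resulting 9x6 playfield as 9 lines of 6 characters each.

Answer: ......
....#.
...##.
....##
.#..##
...#.#
..###.
.##...
##...#

Derivation:
Fill (2+0,3+0) = (2,3)
Fill (2+0,3+1) = (2,4)
Fill (2+1,3+1) = (3,4)
Fill (2+2,3+1) = (4,4)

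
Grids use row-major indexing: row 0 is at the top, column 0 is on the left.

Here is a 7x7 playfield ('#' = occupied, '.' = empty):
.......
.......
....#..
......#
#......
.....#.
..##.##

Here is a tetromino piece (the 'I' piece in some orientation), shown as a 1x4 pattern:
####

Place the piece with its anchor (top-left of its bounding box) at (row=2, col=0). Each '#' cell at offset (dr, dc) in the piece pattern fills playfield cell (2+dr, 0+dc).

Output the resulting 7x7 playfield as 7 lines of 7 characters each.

Fill (2+0,0+0) = (2,0)
Fill (2+0,0+1) = (2,1)
Fill (2+0,0+2) = (2,2)
Fill (2+0,0+3) = (2,3)

Answer: .......
.......
#####..
......#
#......
.....#.
..##.##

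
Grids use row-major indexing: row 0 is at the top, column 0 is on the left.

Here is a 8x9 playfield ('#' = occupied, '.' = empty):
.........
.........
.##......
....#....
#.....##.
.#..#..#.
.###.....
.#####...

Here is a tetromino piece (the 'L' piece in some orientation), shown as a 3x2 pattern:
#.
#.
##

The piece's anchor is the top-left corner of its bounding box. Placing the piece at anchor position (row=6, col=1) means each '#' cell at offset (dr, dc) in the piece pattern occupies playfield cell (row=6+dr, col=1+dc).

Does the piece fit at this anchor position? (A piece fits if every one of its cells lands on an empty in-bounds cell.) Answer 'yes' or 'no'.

Answer: no

Derivation:
Check each piece cell at anchor (6, 1):
  offset (0,0) -> (6,1): occupied ('#') -> FAIL
  offset (1,0) -> (7,1): occupied ('#') -> FAIL
  offset (2,0) -> (8,1): out of bounds -> FAIL
  offset (2,1) -> (8,2): out of bounds -> FAIL
All cells valid: no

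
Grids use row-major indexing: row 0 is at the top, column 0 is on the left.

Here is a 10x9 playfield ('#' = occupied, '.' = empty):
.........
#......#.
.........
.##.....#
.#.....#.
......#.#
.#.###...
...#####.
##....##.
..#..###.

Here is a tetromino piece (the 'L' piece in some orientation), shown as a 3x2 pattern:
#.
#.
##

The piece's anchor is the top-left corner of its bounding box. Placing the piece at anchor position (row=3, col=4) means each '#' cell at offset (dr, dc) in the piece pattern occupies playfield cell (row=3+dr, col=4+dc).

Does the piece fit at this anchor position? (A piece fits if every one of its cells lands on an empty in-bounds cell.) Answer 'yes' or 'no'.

Answer: yes

Derivation:
Check each piece cell at anchor (3, 4):
  offset (0,0) -> (3,4): empty -> OK
  offset (1,0) -> (4,4): empty -> OK
  offset (2,0) -> (5,4): empty -> OK
  offset (2,1) -> (5,5): empty -> OK
All cells valid: yes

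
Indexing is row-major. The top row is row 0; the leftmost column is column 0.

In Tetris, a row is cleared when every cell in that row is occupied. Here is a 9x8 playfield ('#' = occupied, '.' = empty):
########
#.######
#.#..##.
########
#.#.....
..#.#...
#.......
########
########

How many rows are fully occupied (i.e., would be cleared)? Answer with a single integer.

Check each row:
  row 0: 0 empty cells -> FULL (clear)
  row 1: 1 empty cell -> not full
  row 2: 4 empty cells -> not full
  row 3: 0 empty cells -> FULL (clear)
  row 4: 6 empty cells -> not full
  row 5: 6 empty cells -> not full
  row 6: 7 empty cells -> not full
  row 7: 0 empty cells -> FULL (clear)
  row 8: 0 empty cells -> FULL (clear)
Total rows cleared: 4

Answer: 4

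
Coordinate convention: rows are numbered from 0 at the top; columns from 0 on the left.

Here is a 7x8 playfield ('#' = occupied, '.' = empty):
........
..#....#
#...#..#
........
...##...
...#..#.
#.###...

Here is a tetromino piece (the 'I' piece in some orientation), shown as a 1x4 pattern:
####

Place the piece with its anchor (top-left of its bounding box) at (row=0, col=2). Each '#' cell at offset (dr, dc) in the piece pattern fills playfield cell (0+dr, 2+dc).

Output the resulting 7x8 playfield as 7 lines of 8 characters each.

Answer: ..####..
..#....#
#...#..#
........
...##...
...#..#.
#.###...

Derivation:
Fill (0+0,2+0) = (0,2)
Fill (0+0,2+1) = (0,3)
Fill (0+0,2+2) = (0,4)
Fill (0+0,2+3) = (0,5)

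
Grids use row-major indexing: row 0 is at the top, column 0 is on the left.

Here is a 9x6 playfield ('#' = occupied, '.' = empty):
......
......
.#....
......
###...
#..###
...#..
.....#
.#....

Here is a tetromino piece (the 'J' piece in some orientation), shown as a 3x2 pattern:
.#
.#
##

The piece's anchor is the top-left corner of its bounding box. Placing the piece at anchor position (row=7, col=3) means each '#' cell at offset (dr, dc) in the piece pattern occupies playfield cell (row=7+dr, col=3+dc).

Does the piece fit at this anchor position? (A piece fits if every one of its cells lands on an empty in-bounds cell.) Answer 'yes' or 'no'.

Answer: no

Derivation:
Check each piece cell at anchor (7, 3):
  offset (0,1) -> (7,4): empty -> OK
  offset (1,1) -> (8,4): empty -> OK
  offset (2,0) -> (9,3): out of bounds -> FAIL
  offset (2,1) -> (9,4): out of bounds -> FAIL
All cells valid: no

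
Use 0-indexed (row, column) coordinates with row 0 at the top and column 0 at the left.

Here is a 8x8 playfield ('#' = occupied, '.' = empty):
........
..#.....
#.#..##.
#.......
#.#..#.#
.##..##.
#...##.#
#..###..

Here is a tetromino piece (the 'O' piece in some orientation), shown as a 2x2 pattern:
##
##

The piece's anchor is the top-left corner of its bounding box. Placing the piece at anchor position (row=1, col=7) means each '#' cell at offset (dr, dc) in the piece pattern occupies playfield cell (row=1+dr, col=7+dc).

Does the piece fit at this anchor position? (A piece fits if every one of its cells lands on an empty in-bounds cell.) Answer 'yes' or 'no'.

Answer: no

Derivation:
Check each piece cell at anchor (1, 7):
  offset (0,0) -> (1,7): empty -> OK
  offset (0,1) -> (1,8): out of bounds -> FAIL
  offset (1,0) -> (2,7): empty -> OK
  offset (1,1) -> (2,8): out of bounds -> FAIL
All cells valid: no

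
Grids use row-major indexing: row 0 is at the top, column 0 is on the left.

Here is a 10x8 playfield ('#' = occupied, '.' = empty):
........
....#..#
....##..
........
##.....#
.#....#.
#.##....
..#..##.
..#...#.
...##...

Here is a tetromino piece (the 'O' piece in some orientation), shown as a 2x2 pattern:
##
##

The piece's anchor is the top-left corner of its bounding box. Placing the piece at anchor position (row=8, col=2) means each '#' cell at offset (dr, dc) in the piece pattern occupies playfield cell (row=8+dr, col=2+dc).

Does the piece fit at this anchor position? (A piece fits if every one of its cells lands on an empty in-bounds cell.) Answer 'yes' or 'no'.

Answer: no

Derivation:
Check each piece cell at anchor (8, 2):
  offset (0,0) -> (8,2): occupied ('#') -> FAIL
  offset (0,1) -> (8,3): empty -> OK
  offset (1,0) -> (9,2): empty -> OK
  offset (1,1) -> (9,3): occupied ('#') -> FAIL
All cells valid: no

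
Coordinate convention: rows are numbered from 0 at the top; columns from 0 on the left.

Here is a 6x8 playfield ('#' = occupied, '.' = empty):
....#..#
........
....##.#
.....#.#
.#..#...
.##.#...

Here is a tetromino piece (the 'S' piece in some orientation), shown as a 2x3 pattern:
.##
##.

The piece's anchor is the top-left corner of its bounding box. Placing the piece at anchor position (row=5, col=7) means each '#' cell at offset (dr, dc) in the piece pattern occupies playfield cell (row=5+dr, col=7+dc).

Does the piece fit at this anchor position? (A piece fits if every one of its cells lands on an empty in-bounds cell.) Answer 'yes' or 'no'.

Check each piece cell at anchor (5, 7):
  offset (0,1) -> (5,8): out of bounds -> FAIL
  offset (0,2) -> (5,9): out of bounds -> FAIL
  offset (1,0) -> (6,7): out of bounds -> FAIL
  offset (1,1) -> (6,8): out of bounds -> FAIL
All cells valid: no

Answer: no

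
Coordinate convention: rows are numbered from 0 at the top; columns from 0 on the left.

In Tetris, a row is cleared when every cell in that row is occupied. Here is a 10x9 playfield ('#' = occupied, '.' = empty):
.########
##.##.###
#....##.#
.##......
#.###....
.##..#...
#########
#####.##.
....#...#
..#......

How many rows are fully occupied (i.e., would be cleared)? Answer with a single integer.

Check each row:
  row 0: 1 empty cell -> not full
  row 1: 2 empty cells -> not full
  row 2: 5 empty cells -> not full
  row 3: 7 empty cells -> not full
  row 4: 5 empty cells -> not full
  row 5: 6 empty cells -> not full
  row 6: 0 empty cells -> FULL (clear)
  row 7: 2 empty cells -> not full
  row 8: 7 empty cells -> not full
  row 9: 8 empty cells -> not full
Total rows cleared: 1

Answer: 1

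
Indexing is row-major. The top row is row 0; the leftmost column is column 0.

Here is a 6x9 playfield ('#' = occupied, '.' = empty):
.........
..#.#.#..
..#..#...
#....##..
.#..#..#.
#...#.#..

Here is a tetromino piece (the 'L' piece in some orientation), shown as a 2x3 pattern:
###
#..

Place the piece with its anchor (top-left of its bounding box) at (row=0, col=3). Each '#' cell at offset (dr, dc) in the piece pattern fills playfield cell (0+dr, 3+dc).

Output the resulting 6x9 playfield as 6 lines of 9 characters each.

Answer: ...###...
..###.#..
..#..#...
#....##..
.#..#..#.
#...#.#..

Derivation:
Fill (0+0,3+0) = (0,3)
Fill (0+0,3+1) = (0,4)
Fill (0+0,3+2) = (0,5)
Fill (0+1,3+0) = (1,3)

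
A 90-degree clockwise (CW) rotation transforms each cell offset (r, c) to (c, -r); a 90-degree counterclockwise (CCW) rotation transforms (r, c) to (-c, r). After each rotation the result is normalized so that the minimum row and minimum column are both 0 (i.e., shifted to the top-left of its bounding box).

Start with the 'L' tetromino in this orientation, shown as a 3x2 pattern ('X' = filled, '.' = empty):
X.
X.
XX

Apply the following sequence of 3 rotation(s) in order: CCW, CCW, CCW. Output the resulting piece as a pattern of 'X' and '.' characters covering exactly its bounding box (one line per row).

Start:
X.
X.
XX
After rotation 1 (CCW):
..X
XXX
After rotation 2 (CCW):
XX
.X
.X
After rotation 3 (CCW):
XXX
X..

Answer: XXX
X..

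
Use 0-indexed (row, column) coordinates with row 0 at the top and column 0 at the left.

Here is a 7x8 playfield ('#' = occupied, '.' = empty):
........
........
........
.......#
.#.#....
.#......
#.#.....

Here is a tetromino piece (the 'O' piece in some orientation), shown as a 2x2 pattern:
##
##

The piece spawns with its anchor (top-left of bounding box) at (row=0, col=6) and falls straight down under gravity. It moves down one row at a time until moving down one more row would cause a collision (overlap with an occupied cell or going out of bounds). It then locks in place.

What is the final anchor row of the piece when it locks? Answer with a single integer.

Spawn at (row=0, col=6). Try each row:
  row 0: fits
  row 1: fits
  row 2: blocked -> lock at row 1

Answer: 1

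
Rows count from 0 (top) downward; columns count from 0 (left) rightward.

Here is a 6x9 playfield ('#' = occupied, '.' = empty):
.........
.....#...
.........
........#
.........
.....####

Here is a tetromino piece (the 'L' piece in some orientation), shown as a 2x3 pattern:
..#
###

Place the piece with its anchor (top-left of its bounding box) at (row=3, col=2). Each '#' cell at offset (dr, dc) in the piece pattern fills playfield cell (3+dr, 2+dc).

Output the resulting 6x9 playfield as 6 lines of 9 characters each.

Answer: .........
.....#...
.........
....#...#
..###....
.....####

Derivation:
Fill (3+0,2+2) = (3,4)
Fill (3+1,2+0) = (4,2)
Fill (3+1,2+1) = (4,3)
Fill (3+1,2+2) = (4,4)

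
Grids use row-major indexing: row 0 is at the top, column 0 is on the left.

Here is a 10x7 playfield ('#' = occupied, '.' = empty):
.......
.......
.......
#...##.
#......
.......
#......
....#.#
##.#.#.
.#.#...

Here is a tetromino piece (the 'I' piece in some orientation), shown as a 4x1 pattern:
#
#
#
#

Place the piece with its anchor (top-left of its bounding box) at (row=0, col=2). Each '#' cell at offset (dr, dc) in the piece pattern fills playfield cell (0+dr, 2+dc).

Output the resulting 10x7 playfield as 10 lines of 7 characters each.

Fill (0+0,2+0) = (0,2)
Fill (0+1,2+0) = (1,2)
Fill (0+2,2+0) = (2,2)
Fill (0+3,2+0) = (3,2)

Answer: ..#....
..#....
..#....
#.#.##.
#......
.......
#......
....#.#
##.#.#.
.#.#...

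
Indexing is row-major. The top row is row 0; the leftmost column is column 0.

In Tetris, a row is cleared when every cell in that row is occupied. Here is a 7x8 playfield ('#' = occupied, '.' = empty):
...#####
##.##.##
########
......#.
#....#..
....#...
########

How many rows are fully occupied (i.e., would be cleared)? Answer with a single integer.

Answer: 2

Derivation:
Check each row:
  row 0: 3 empty cells -> not full
  row 1: 2 empty cells -> not full
  row 2: 0 empty cells -> FULL (clear)
  row 3: 7 empty cells -> not full
  row 4: 6 empty cells -> not full
  row 5: 7 empty cells -> not full
  row 6: 0 empty cells -> FULL (clear)
Total rows cleared: 2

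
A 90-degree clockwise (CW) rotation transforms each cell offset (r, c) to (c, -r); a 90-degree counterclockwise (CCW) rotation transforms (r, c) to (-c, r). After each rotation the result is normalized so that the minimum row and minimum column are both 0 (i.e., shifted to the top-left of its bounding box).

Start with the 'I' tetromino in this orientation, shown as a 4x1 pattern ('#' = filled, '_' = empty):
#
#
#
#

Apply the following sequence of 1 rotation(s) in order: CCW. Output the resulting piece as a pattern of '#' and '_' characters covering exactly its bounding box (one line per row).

Start:
#
#
#
#
After rotation 1 (CCW):
####

Answer: ####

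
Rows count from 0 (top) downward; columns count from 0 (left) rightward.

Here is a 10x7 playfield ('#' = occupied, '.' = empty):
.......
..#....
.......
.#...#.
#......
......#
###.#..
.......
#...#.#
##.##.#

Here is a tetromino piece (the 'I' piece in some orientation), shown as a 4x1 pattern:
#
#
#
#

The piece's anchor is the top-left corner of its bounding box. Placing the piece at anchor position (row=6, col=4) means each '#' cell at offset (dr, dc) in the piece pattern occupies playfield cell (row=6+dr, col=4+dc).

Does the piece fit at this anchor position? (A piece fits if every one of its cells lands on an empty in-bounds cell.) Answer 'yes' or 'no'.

Answer: no

Derivation:
Check each piece cell at anchor (6, 4):
  offset (0,0) -> (6,4): occupied ('#') -> FAIL
  offset (1,0) -> (7,4): empty -> OK
  offset (2,0) -> (8,4): occupied ('#') -> FAIL
  offset (3,0) -> (9,4): occupied ('#') -> FAIL
All cells valid: no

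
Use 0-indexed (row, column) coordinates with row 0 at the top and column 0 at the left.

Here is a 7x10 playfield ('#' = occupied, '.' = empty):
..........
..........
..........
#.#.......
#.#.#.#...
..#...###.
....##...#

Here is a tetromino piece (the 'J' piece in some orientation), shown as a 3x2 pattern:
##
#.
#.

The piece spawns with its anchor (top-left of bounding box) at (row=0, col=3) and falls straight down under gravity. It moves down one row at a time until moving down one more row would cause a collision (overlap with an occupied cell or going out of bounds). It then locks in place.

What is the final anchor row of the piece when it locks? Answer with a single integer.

Spawn at (row=0, col=3). Try each row:
  row 0: fits
  row 1: fits
  row 2: fits
  row 3: fits
  row 4: blocked -> lock at row 3

Answer: 3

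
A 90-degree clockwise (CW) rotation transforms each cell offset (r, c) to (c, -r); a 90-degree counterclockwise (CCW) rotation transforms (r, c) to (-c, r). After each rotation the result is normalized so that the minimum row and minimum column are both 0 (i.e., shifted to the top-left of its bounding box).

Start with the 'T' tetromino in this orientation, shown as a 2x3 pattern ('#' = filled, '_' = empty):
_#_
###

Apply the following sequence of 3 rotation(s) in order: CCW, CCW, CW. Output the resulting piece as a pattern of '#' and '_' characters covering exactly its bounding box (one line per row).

Answer: _#
##
_#

Derivation:
Start:
_#_
###
After rotation 1 (CCW):
_#
##
_#
After rotation 2 (CCW):
###
_#_
After rotation 3 (CW):
_#
##
_#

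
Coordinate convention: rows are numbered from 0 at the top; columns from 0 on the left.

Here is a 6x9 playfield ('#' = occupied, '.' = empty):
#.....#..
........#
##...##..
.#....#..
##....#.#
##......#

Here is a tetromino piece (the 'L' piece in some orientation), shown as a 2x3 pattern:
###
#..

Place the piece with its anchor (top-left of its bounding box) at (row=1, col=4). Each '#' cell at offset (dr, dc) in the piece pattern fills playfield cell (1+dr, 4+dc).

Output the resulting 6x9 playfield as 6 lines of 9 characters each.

Fill (1+0,4+0) = (1,4)
Fill (1+0,4+1) = (1,5)
Fill (1+0,4+2) = (1,6)
Fill (1+1,4+0) = (2,4)

Answer: #.....#..
....###.#
##..###..
.#....#..
##....#.#
##......#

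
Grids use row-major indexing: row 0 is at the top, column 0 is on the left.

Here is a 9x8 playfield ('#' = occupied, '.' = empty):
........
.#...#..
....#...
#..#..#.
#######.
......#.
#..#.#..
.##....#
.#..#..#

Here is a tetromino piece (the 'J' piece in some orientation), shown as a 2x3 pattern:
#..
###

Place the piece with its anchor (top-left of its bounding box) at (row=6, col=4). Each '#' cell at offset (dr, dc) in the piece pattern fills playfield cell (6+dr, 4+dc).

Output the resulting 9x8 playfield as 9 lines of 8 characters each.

Fill (6+0,4+0) = (6,4)
Fill (6+1,4+0) = (7,4)
Fill (6+1,4+1) = (7,5)
Fill (6+1,4+2) = (7,6)

Answer: ........
.#...#..
....#...
#..#..#.
#######.
......#.
#..###..
.##.####
.#..#..#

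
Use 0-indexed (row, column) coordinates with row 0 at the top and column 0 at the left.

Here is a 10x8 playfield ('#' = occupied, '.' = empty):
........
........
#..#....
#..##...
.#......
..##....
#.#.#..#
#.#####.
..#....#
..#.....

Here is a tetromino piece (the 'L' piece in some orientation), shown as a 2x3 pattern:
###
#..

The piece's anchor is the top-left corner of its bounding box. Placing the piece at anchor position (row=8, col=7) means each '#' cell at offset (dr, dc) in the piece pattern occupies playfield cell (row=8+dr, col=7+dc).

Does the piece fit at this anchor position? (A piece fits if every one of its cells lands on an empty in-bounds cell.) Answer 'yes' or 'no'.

Check each piece cell at anchor (8, 7):
  offset (0,0) -> (8,7): occupied ('#') -> FAIL
  offset (0,1) -> (8,8): out of bounds -> FAIL
  offset (0,2) -> (8,9): out of bounds -> FAIL
  offset (1,0) -> (9,7): empty -> OK
All cells valid: no

Answer: no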